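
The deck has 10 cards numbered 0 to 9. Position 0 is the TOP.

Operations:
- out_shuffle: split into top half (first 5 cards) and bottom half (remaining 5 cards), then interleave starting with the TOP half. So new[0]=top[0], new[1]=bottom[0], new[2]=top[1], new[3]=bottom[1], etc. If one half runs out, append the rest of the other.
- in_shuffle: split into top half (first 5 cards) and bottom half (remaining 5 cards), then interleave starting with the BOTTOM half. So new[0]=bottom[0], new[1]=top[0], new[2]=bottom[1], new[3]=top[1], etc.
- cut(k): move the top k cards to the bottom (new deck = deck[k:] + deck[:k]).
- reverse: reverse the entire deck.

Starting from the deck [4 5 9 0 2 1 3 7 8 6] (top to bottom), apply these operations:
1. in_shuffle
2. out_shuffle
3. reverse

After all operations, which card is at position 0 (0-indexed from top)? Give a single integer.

After op 1 (in_shuffle): [1 4 3 5 7 9 8 0 6 2]
After op 2 (out_shuffle): [1 9 4 8 3 0 5 6 7 2]
After op 3 (reverse): [2 7 6 5 0 3 8 4 9 1]
Position 0: card 2.

Answer: 2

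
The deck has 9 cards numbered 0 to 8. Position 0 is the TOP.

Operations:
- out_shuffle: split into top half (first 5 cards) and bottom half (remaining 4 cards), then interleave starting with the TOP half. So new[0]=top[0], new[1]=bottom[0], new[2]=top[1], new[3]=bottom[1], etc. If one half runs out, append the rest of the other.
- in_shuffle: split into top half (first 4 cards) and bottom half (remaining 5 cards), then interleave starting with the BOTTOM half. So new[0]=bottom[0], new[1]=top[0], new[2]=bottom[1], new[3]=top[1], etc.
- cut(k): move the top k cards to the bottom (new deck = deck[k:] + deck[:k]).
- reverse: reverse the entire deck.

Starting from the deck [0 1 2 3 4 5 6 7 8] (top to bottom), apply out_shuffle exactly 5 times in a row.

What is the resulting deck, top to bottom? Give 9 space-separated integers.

After op 1 (out_shuffle): [0 5 1 6 2 7 3 8 4]
After op 2 (out_shuffle): [0 7 5 3 1 8 6 4 2]
After op 3 (out_shuffle): [0 8 7 6 5 4 3 2 1]
After op 4 (out_shuffle): [0 4 8 3 7 2 6 1 5]
After op 5 (out_shuffle): [0 2 4 6 8 1 3 5 7]

Answer: 0 2 4 6 8 1 3 5 7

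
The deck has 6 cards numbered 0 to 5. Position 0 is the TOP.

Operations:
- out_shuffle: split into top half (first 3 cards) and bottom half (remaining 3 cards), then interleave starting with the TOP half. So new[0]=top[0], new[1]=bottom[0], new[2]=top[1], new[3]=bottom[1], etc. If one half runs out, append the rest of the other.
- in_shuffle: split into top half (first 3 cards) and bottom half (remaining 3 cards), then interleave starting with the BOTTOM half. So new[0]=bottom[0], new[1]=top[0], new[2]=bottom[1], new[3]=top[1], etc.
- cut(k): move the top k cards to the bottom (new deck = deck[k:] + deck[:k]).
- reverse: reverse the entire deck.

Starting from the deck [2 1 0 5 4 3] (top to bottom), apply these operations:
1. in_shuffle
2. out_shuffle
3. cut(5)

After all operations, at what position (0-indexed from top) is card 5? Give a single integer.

Answer: 1

Derivation:
After op 1 (in_shuffle): [5 2 4 1 3 0]
After op 2 (out_shuffle): [5 1 2 3 4 0]
After op 3 (cut(5)): [0 5 1 2 3 4]
Card 5 is at position 1.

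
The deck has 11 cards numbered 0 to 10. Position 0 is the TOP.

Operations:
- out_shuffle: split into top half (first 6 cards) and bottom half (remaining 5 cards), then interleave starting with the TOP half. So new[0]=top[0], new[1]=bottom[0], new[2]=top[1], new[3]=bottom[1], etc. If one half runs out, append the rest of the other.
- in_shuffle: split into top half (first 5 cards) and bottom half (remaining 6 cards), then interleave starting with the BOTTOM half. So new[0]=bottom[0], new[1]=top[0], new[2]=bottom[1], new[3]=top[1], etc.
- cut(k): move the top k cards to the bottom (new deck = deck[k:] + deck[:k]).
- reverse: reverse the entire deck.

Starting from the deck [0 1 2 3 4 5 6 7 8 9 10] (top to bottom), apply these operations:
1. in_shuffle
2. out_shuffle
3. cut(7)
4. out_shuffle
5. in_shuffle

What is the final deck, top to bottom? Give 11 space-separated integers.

Answer: 6 4 2 0 9 7 5 3 1 10 8

Derivation:
After op 1 (in_shuffle): [5 0 6 1 7 2 8 3 9 4 10]
After op 2 (out_shuffle): [5 8 0 3 6 9 1 4 7 10 2]
After op 3 (cut(7)): [4 7 10 2 5 8 0 3 6 9 1]
After op 4 (out_shuffle): [4 0 7 3 10 6 2 9 5 1 8]
After op 5 (in_shuffle): [6 4 2 0 9 7 5 3 1 10 8]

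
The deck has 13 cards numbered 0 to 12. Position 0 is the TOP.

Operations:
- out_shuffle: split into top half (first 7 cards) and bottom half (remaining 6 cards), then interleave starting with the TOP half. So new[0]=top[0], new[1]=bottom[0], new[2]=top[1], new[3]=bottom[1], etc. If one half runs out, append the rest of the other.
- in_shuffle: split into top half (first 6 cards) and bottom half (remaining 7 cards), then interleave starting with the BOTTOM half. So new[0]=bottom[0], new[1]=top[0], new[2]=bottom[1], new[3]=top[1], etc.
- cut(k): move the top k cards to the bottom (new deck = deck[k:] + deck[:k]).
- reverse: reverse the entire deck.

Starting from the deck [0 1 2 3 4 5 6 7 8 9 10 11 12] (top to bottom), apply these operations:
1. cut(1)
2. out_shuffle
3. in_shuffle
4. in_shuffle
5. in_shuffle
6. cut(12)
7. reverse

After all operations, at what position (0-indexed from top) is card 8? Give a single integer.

After op 1 (cut(1)): [1 2 3 4 5 6 7 8 9 10 11 12 0]
After op 2 (out_shuffle): [1 8 2 9 3 10 4 11 5 12 6 0 7]
After op 3 (in_shuffle): [4 1 11 8 5 2 12 9 6 3 0 10 7]
After op 4 (in_shuffle): [12 4 9 1 6 11 3 8 0 5 10 2 7]
After op 5 (in_shuffle): [3 12 8 4 0 9 5 1 10 6 2 11 7]
After op 6 (cut(12)): [7 3 12 8 4 0 9 5 1 10 6 2 11]
After op 7 (reverse): [11 2 6 10 1 5 9 0 4 8 12 3 7]
Card 8 is at position 9.

Answer: 9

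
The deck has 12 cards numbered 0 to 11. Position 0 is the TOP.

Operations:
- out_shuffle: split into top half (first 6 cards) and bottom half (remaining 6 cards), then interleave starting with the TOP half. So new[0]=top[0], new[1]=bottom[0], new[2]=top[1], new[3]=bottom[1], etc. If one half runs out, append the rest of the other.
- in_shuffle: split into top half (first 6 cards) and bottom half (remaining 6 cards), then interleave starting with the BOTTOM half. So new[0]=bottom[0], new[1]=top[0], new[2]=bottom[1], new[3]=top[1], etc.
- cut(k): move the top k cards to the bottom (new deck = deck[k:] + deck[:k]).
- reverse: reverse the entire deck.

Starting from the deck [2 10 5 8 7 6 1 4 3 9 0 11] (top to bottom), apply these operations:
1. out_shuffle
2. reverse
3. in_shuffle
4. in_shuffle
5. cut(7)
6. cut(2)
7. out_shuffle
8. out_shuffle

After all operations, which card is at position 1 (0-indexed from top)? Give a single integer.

Answer: 10

Derivation:
After op 1 (out_shuffle): [2 1 10 4 5 3 8 9 7 0 6 11]
After op 2 (reverse): [11 6 0 7 9 8 3 5 4 10 1 2]
After op 3 (in_shuffle): [3 11 5 6 4 0 10 7 1 9 2 8]
After op 4 (in_shuffle): [10 3 7 11 1 5 9 6 2 4 8 0]
After op 5 (cut(7)): [6 2 4 8 0 10 3 7 11 1 5 9]
After op 6 (cut(2)): [4 8 0 10 3 7 11 1 5 9 6 2]
After op 7 (out_shuffle): [4 11 8 1 0 5 10 9 3 6 7 2]
After op 8 (out_shuffle): [4 10 11 9 8 3 1 6 0 7 5 2]
Position 1: card 10.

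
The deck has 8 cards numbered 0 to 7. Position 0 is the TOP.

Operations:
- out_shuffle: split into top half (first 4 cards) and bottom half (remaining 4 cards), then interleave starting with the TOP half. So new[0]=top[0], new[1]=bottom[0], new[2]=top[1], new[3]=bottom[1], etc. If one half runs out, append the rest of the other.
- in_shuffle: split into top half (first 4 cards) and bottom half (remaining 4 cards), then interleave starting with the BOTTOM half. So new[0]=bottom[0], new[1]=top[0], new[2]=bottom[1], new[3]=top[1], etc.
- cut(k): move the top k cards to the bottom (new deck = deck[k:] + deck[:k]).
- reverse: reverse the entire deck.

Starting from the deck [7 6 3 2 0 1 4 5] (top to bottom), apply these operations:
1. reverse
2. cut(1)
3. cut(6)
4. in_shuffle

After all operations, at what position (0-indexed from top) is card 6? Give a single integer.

After op 1 (reverse): [5 4 1 0 2 3 6 7]
After op 2 (cut(1)): [4 1 0 2 3 6 7 5]
After op 3 (cut(6)): [7 5 4 1 0 2 3 6]
After op 4 (in_shuffle): [0 7 2 5 3 4 6 1]
Card 6 is at position 6.

Answer: 6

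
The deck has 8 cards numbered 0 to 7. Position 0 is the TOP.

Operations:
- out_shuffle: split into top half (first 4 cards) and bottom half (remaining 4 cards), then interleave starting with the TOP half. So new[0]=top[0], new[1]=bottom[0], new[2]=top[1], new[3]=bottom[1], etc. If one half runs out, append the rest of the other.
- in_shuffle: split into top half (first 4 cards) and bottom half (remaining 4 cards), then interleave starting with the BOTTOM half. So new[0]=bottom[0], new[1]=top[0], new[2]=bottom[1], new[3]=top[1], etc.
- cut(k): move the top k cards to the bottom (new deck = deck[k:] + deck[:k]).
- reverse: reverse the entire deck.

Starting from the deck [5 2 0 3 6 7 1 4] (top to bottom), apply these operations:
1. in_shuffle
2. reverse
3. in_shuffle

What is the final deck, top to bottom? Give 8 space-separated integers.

Answer: 2 3 7 4 5 0 6 1

Derivation:
After op 1 (in_shuffle): [6 5 7 2 1 0 4 3]
After op 2 (reverse): [3 4 0 1 2 7 5 6]
After op 3 (in_shuffle): [2 3 7 4 5 0 6 1]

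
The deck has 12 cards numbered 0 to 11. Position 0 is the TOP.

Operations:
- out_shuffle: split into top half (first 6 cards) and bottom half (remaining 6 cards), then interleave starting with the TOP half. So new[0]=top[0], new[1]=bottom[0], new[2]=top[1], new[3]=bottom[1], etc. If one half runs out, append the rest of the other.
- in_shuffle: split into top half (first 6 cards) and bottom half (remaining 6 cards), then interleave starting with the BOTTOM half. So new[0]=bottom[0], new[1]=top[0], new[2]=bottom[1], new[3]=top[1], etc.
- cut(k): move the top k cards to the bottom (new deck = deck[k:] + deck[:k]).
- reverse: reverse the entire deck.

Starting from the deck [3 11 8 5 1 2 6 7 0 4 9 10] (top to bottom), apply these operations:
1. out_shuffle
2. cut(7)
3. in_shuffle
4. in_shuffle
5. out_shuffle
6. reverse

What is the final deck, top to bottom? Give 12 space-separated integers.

After op 1 (out_shuffle): [3 6 11 7 8 0 5 4 1 9 2 10]
After op 2 (cut(7)): [4 1 9 2 10 3 6 11 7 8 0 5]
After op 3 (in_shuffle): [6 4 11 1 7 9 8 2 0 10 5 3]
After op 4 (in_shuffle): [8 6 2 4 0 11 10 1 5 7 3 9]
After op 5 (out_shuffle): [8 10 6 1 2 5 4 7 0 3 11 9]
After op 6 (reverse): [9 11 3 0 7 4 5 2 1 6 10 8]

Answer: 9 11 3 0 7 4 5 2 1 6 10 8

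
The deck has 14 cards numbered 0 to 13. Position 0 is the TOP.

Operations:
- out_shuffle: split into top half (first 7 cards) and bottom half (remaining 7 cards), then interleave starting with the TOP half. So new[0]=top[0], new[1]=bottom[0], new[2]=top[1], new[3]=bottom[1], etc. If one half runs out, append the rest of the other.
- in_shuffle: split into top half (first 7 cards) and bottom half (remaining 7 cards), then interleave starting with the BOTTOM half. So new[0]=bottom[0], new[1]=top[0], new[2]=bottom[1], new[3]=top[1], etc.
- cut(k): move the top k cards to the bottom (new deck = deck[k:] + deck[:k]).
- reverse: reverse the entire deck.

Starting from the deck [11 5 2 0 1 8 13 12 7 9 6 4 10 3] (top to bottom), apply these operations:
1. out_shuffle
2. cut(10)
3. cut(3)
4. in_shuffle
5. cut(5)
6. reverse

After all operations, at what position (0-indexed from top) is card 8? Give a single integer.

After op 1 (out_shuffle): [11 12 5 7 2 9 0 6 1 4 8 10 13 3]
After op 2 (cut(10)): [8 10 13 3 11 12 5 7 2 9 0 6 1 4]
After op 3 (cut(3)): [3 11 12 5 7 2 9 0 6 1 4 8 10 13]
After op 4 (in_shuffle): [0 3 6 11 1 12 4 5 8 7 10 2 13 9]
After op 5 (cut(5)): [12 4 5 8 7 10 2 13 9 0 3 6 11 1]
After op 6 (reverse): [1 11 6 3 0 9 13 2 10 7 8 5 4 12]
Card 8 is at position 10.

Answer: 10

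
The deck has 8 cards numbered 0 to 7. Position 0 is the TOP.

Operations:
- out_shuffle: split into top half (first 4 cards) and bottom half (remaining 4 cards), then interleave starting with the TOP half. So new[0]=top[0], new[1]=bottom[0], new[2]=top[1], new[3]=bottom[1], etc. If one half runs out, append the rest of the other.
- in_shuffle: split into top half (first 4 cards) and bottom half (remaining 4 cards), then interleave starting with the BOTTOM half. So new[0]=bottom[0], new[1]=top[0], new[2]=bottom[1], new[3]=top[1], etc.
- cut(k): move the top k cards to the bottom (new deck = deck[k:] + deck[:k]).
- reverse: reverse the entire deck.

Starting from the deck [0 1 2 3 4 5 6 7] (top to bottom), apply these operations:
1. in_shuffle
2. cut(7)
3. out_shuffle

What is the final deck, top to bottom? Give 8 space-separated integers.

After op 1 (in_shuffle): [4 0 5 1 6 2 7 3]
After op 2 (cut(7)): [3 4 0 5 1 6 2 7]
After op 3 (out_shuffle): [3 1 4 6 0 2 5 7]

Answer: 3 1 4 6 0 2 5 7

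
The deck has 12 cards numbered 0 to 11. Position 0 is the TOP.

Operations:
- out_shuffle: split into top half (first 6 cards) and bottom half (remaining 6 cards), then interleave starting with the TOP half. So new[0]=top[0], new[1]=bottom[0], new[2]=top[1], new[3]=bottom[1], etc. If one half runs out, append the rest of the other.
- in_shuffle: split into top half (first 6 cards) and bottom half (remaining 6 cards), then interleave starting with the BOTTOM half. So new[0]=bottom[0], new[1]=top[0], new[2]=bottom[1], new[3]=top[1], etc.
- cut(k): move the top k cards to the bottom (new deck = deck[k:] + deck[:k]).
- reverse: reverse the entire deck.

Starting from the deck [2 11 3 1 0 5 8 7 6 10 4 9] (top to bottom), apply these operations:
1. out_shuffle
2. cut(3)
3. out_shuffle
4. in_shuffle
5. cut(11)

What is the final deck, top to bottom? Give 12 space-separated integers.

After op 1 (out_shuffle): [2 8 11 7 3 6 1 10 0 4 5 9]
After op 2 (cut(3)): [7 3 6 1 10 0 4 5 9 2 8 11]
After op 3 (out_shuffle): [7 4 3 5 6 9 1 2 10 8 0 11]
After op 4 (in_shuffle): [1 7 2 4 10 3 8 5 0 6 11 9]
After op 5 (cut(11)): [9 1 7 2 4 10 3 8 5 0 6 11]

Answer: 9 1 7 2 4 10 3 8 5 0 6 11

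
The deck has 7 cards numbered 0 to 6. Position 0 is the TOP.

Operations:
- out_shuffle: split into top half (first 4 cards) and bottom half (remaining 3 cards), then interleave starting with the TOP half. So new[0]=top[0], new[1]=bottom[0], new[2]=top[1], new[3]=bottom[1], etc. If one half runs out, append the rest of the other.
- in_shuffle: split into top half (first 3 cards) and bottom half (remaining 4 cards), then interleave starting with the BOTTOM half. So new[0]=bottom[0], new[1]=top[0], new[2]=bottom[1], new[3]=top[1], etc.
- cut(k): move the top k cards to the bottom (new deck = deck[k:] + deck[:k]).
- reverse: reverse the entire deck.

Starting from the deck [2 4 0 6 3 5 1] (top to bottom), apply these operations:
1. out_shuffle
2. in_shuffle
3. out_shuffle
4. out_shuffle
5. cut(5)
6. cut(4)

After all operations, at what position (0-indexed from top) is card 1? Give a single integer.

After op 1 (out_shuffle): [2 3 4 5 0 1 6]
After op 2 (in_shuffle): [5 2 0 3 1 4 6]
After op 3 (out_shuffle): [5 1 2 4 0 6 3]
After op 4 (out_shuffle): [5 0 1 6 2 3 4]
After op 5 (cut(5)): [3 4 5 0 1 6 2]
After op 6 (cut(4)): [1 6 2 3 4 5 0]
Card 1 is at position 0.

Answer: 0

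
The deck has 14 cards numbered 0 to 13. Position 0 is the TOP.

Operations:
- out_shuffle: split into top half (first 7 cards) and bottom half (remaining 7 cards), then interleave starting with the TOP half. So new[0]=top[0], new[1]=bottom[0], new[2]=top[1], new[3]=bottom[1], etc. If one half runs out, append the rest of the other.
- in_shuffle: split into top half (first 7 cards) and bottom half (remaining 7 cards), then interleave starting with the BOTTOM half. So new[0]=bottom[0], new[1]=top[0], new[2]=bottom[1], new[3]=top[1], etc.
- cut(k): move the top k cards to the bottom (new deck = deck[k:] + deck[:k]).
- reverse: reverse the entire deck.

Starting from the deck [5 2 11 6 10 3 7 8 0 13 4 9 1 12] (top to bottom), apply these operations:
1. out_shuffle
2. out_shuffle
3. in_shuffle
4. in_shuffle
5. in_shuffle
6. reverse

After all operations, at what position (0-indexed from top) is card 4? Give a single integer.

After op 1 (out_shuffle): [5 8 2 0 11 13 6 4 10 9 3 1 7 12]
After op 2 (out_shuffle): [5 4 8 10 2 9 0 3 11 1 13 7 6 12]
After op 3 (in_shuffle): [3 5 11 4 1 8 13 10 7 2 6 9 12 0]
After op 4 (in_shuffle): [10 3 7 5 2 11 6 4 9 1 12 8 0 13]
After op 5 (in_shuffle): [4 10 9 3 1 7 12 5 8 2 0 11 13 6]
After op 6 (reverse): [6 13 11 0 2 8 5 12 7 1 3 9 10 4]
Card 4 is at position 13.

Answer: 13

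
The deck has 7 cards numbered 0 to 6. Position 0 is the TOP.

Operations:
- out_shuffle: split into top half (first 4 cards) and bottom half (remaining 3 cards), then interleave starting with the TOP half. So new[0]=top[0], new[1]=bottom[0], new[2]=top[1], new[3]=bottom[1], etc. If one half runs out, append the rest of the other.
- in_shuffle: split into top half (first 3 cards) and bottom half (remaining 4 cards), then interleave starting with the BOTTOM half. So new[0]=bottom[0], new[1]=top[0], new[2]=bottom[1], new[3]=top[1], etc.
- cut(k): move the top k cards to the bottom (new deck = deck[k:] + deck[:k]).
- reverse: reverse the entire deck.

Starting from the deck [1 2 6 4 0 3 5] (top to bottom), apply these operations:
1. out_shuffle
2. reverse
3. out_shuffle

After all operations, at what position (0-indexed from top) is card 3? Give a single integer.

After op 1 (out_shuffle): [1 0 2 3 6 5 4]
After op 2 (reverse): [4 5 6 3 2 0 1]
After op 3 (out_shuffle): [4 2 5 0 6 1 3]
Card 3 is at position 6.

Answer: 6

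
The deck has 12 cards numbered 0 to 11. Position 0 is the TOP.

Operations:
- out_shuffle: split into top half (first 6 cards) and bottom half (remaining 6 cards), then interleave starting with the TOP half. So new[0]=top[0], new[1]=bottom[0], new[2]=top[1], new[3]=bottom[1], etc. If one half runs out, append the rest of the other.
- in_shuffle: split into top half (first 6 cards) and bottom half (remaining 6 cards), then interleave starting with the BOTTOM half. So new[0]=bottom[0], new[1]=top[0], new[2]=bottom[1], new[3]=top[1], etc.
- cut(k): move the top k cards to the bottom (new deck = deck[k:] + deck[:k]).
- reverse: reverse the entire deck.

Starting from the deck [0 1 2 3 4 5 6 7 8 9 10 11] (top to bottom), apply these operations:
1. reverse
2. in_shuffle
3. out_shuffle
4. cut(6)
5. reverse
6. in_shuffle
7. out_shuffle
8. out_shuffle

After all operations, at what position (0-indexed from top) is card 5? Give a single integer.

Answer: 11

Derivation:
After op 1 (reverse): [11 10 9 8 7 6 5 4 3 2 1 0]
After op 2 (in_shuffle): [5 11 4 10 3 9 2 8 1 7 0 6]
After op 3 (out_shuffle): [5 2 11 8 4 1 10 7 3 0 9 6]
After op 4 (cut(6)): [10 7 3 0 9 6 5 2 11 8 4 1]
After op 5 (reverse): [1 4 8 11 2 5 6 9 0 3 7 10]
After op 6 (in_shuffle): [6 1 9 4 0 8 3 11 7 2 10 5]
After op 7 (out_shuffle): [6 3 1 11 9 7 4 2 0 10 8 5]
After op 8 (out_shuffle): [6 4 3 2 1 0 11 10 9 8 7 5]
Card 5 is at position 11.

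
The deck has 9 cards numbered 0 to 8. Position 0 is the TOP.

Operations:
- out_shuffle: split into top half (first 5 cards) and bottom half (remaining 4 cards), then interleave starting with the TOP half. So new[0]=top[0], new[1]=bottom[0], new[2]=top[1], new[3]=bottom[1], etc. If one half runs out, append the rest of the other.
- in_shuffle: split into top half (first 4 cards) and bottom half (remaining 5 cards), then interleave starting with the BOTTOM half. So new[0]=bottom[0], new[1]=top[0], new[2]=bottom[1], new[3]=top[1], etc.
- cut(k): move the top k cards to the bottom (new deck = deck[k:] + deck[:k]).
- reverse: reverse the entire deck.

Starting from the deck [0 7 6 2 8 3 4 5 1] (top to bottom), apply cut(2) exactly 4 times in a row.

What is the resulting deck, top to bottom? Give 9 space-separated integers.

Answer: 1 0 7 6 2 8 3 4 5

Derivation:
After op 1 (cut(2)): [6 2 8 3 4 5 1 0 7]
After op 2 (cut(2)): [8 3 4 5 1 0 7 6 2]
After op 3 (cut(2)): [4 5 1 0 7 6 2 8 3]
After op 4 (cut(2)): [1 0 7 6 2 8 3 4 5]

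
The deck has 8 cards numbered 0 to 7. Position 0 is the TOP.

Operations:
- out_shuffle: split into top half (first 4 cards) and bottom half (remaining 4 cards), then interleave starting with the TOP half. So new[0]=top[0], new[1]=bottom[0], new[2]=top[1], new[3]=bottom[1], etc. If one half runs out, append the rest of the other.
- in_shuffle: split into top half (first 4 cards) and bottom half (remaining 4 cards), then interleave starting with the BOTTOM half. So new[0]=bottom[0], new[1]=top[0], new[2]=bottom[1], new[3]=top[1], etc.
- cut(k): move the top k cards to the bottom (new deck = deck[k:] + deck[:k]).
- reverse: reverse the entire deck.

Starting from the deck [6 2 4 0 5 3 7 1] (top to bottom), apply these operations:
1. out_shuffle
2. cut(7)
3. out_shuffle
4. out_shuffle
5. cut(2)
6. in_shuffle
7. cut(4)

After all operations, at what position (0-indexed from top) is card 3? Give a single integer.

Answer: 5

Derivation:
After op 1 (out_shuffle): [6 5 2 3 4 7 0 1]
After op 2 (cut(7)): [1 6 5 2 3 4 7 0]
After op 3 (out_shuffle): [1 3 6 4 5 7 2 0]
After op 4 (out_shuffle): [1 5 3 7 6 2 4 0]
After op 5 (cut(2)): [3 7 6 2 4 0 1 5]
After op 6 (in_shuffle): [4 3 0 7 1 6 5 2]
After op 7 (cut(4)): [1 6 5 2 4 3 0 7]
Card 3 is at position 5.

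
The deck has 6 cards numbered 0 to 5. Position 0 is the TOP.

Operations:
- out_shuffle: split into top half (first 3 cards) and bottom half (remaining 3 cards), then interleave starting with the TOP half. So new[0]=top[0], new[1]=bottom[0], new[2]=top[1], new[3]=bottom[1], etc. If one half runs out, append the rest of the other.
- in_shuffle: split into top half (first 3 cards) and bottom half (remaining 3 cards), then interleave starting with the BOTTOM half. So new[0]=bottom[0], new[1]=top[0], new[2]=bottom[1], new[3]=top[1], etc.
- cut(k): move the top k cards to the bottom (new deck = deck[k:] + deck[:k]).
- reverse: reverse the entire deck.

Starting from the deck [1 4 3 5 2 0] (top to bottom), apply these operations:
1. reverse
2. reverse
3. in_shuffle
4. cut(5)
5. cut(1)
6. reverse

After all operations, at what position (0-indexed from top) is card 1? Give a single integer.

After op 1 (reverse): [0 2 5 3 4 1]
After op 2 (reverse): [1 4 3 5 2 0]
After op 3 (in_shuffle): [5 1 2 4 0 3]
After op 4 (cut(5)): [3 5 1 2 4 0]
After op 5 (cut(1)): [5 1 2 4 0 3]
After op 6 (reverse): [3 0 4 2 1 5]
Card 1 is at position 4.

Answer: 4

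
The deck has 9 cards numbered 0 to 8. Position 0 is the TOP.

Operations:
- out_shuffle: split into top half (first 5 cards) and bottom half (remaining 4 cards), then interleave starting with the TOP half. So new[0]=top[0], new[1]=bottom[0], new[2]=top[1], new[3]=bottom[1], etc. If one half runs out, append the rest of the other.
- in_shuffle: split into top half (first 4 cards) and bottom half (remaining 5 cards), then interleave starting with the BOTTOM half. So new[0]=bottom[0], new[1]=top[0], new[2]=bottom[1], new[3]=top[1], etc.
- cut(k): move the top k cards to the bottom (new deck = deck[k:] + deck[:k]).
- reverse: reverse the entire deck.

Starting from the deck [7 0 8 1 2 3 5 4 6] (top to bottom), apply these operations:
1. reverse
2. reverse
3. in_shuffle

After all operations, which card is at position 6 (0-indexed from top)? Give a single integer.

After op 1 (reverse): [6 4 5 3 2 1 8 0 7]
After op 2 (reverse): [7 0 8 1 2 3 5 4 6]
After op 3 (in_shuffle): [2 7 3 0 5 8 4 1 6]
Position 6: card 4.

Answer: 4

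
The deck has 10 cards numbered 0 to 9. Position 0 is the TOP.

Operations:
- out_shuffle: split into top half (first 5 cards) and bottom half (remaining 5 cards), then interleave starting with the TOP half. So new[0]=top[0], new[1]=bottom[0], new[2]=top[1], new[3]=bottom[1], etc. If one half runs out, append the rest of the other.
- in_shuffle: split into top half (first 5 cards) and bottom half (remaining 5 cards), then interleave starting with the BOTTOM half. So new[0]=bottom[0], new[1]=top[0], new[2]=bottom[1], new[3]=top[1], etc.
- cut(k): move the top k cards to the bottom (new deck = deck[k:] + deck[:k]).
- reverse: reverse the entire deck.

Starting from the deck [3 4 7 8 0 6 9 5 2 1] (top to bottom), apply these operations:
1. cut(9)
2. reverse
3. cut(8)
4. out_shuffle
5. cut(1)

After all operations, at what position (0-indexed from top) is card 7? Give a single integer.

Answer: 6

Derivation:
After op 1 (cut(9)): [1 3 4 7 8 0 6 9 5 2]
After op 2 (reverse): [2 5 9 6 0 8 7 4 3 1]
After op 3 (cut(8)): [3 1 2 5 9 6 0 8 7 4]
After op 4 (out_shuffle): [3 6 1 0 2 8 5 7 9 4]
After op 5 (cut(1)): [6 1 0 2 8 5 7 9 4 3]
Card 7 is at position 6.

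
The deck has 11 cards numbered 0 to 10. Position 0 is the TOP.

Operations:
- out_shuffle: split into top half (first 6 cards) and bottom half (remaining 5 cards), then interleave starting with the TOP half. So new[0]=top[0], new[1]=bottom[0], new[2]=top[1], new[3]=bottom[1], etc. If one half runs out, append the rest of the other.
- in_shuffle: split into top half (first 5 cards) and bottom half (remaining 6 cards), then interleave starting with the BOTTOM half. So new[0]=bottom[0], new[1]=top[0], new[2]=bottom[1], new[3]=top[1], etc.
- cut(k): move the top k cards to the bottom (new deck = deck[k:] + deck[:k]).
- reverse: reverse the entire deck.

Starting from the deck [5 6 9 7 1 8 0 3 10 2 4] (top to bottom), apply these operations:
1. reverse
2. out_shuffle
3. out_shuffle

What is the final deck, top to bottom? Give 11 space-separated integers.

After op 1 (reverse): [4 2 10 3 0 8 1 7 9 6 5]
After op 2 (out_shuffle): [4 1 2 7 10 9 3 6 0 5 8]
After op 3 (out_shuffle): [4 3 1 6 2 0 7 5 10 8 9]

Answer: 4 3 1 6 2 0 7 5 10 8 9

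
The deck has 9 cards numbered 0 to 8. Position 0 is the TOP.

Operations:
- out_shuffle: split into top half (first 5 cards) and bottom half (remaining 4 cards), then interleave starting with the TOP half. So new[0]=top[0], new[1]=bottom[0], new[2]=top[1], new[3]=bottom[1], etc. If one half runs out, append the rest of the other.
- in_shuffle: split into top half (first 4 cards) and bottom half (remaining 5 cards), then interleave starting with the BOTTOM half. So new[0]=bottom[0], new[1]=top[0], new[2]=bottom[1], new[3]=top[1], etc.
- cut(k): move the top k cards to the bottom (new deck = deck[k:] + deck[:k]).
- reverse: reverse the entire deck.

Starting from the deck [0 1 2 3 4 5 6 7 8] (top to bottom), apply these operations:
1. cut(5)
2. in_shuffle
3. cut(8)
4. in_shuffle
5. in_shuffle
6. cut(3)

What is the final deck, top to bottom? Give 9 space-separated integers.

Answer: 4 3 2 1 0 8 7 6 5

Derivation:
After op 1 (cut(5)): [5 6 7 8 0 1 2 3 4]
After op 2 (in_shuffle): [0 5 1 6 2 7 3 8 4]
After op 3 (cut(8)): [4 0 5 1 6 2 7 3 8]
After op 4 (in_shuffle): [6 4 2 0 7 5 3 1 8]
After op 5 (in_shuffle): [7 6 5 4 3 2 1 0 8]
After op 6 (cut(3)): [4 3 2 1 0 8 7 6 5]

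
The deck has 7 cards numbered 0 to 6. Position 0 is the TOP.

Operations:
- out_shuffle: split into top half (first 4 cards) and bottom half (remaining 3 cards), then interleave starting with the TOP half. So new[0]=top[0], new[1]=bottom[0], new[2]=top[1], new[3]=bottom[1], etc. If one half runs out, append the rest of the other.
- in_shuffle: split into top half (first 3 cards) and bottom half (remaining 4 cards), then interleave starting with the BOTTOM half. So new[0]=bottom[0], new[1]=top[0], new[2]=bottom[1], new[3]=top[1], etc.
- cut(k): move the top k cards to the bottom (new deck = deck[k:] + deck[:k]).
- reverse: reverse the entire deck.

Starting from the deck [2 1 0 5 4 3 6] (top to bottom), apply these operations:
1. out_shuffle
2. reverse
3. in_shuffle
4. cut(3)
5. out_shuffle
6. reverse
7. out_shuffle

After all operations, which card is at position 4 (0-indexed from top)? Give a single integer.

After op 1 (out_shuffle): [2 4 1 3 0 6 5]
After op 2 (reverse): [5 6 0 3 1 4 2]
After op 3 (in_shuffle): [3 5 1 6 4 0 2]
After op 4 (cut(3)): [6 4 0 2 3 5 1]
After op 5 (out_shuffle): [6 3 4 5 0 1 2]
After op 6 (reverse): [2 1 0 5 4 3 6]
After op 7 (out_shuffle): [2 4 1 3 0 6 5]
Position 4: card 0.

Answer: 0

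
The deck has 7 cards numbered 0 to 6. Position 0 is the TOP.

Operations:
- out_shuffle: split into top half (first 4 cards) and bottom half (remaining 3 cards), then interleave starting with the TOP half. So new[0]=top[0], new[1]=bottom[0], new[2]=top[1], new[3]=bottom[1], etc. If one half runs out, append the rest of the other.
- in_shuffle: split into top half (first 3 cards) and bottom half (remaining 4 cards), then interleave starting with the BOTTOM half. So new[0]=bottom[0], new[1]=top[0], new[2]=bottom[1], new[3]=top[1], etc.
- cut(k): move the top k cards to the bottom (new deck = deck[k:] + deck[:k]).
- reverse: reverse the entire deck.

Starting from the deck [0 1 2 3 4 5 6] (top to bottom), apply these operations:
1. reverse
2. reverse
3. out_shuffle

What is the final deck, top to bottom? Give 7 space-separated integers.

Answer: 0 4 1 5 2 6 3

Derivation:
After op 1 (reverse): [6 5 4 3 2 1 0]
After op 2 (reverse): [0 1 2 3 4 5 6]
After op 3 (out_shuffle): [0 4 1 5 2 6 3]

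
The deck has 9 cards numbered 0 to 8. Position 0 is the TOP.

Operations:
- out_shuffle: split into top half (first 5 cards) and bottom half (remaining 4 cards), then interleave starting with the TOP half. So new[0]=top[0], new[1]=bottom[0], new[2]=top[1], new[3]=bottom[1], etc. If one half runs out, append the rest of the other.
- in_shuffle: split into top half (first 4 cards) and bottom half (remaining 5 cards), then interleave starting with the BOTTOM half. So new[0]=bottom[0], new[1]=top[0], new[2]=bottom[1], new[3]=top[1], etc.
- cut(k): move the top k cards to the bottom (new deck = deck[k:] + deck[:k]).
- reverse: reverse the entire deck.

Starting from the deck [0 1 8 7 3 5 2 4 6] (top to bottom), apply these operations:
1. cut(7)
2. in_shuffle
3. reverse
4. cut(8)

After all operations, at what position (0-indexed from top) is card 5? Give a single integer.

Answer: 3

Derivation:
After op 1 (cut(7)): [4 6 0 1 8 7 3 5 2]
After op 2 (in_shuffle): [8 4 7 6 3 0 5 1 2]
After op 3 (reverse): [2 1 5 0 3 6 7 4 8]
After op 4 (cut(8)): [8 2 1 5 0 3 6 7 4]
Card 5 is at position 3.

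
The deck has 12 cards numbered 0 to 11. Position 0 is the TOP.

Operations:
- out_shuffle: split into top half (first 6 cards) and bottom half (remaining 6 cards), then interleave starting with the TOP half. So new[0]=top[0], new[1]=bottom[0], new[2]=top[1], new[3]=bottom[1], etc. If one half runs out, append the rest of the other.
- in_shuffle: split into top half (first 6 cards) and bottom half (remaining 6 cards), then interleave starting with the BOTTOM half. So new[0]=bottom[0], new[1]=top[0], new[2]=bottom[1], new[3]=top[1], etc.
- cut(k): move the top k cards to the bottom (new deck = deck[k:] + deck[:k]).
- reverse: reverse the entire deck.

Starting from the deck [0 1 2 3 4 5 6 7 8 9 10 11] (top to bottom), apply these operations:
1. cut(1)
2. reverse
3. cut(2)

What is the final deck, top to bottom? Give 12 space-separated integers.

Answer: 10 9 8 7 6 5 4 3 2 1 0 11

Derivation:
After op 1 (cut(1)): [1 2 3 4 5 6 7 8 9 10 11 0]
After op 2 (reverse): [0 11 10 9 8 7 6 5 4 3 2 1]
After op 3 (cut(2)): [10 9 8 7 6 5 4 3 2 1 0 11]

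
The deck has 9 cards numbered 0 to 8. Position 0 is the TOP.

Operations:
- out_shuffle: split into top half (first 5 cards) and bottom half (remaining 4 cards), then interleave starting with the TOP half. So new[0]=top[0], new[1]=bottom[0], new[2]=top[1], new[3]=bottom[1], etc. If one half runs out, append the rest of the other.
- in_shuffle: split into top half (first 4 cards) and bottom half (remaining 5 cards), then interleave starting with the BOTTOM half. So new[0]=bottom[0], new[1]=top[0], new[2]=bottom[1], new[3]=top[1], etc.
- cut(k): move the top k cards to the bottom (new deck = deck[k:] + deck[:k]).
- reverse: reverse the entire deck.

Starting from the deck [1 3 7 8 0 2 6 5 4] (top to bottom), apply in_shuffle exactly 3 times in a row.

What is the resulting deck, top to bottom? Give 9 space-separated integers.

Answer: 5 6 2 0 8 7 3 1 4

Derivation:
After op 1 (in_shuffle): [0 1 2 3 6 7 5 8 4]
After op 2 (in_shuffle): [6 0 7 1 5 2 8 3 4]
After op 3 (in_shuffle): [5 6 2 0 8 7 3 1 4]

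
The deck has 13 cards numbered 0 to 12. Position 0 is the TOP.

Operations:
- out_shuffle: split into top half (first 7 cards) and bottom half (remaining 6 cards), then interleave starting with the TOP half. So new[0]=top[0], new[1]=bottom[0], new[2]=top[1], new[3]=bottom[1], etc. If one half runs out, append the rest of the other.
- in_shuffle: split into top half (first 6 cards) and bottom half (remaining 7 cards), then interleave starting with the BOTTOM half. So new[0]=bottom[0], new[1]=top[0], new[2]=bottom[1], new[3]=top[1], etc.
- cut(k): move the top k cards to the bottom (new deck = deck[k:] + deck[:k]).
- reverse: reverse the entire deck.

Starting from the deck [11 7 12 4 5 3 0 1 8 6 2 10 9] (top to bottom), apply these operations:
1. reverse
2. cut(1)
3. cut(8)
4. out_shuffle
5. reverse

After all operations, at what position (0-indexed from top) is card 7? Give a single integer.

Answer: 8

Derivation:
After op 1 (reverse): [9 10 2 6 8 1 0 3 5 4 12 7 11]
After op 2 (cut(1)): [10 2 6 8 1 0 3 5 4 12 7 11 9]
After op 3 (cut(8)): [4 12 7 11 9 10 2 6 8 1 0 3 5]
After op 4 (out_shuffle): [4 6 12 8 7 1 11 0 9 3 10 5 2]
After op 5 (reverse): [2 5 10 3 9 0 11 1 7 8 12 6 4]
Card 7 is at position 8.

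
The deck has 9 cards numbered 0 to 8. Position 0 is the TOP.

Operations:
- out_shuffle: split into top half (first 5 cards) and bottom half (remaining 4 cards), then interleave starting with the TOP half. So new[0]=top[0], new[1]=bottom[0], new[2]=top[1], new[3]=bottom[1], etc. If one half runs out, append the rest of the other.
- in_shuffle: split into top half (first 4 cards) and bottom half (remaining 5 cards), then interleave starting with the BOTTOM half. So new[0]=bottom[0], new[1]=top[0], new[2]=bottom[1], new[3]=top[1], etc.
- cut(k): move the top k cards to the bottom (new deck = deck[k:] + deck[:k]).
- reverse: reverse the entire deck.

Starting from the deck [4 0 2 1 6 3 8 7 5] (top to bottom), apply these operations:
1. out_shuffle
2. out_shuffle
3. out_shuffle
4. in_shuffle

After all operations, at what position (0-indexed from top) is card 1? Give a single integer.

Answer: 4

Derivation:
After op 1 (out_shuffle): [4 3 0 8 2 7 1 5 6]
After op 2 (out_shuffle): [4 7 3 1 0 5 8 6 2]
After op 3 (out_shuffle): [4 5 7 8 3 6 1 2 0]
After op 4 (in_shuffle): [3 4 6 5 1 7 2 8 0]
Card 1 is at position 4.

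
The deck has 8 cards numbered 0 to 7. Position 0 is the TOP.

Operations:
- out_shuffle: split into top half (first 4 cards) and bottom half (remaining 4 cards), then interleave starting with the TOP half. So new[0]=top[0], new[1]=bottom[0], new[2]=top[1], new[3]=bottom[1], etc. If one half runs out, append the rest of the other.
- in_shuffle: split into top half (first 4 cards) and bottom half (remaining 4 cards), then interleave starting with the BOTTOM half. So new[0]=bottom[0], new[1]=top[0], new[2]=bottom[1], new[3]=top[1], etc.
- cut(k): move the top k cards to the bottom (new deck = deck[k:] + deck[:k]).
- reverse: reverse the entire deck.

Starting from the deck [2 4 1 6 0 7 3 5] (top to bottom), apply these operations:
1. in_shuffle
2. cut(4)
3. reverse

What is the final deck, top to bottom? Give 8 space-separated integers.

After op 1 (in_shuffle): [0 2 7 4 3 1 5 6]
After op 2 (cut(4)): [3 1 5 6 0 2 7 4]
After op 3 (reverse): [4 7 2 0 6 5 1 3]

Answer: 4 7 2 0 6 5 1 3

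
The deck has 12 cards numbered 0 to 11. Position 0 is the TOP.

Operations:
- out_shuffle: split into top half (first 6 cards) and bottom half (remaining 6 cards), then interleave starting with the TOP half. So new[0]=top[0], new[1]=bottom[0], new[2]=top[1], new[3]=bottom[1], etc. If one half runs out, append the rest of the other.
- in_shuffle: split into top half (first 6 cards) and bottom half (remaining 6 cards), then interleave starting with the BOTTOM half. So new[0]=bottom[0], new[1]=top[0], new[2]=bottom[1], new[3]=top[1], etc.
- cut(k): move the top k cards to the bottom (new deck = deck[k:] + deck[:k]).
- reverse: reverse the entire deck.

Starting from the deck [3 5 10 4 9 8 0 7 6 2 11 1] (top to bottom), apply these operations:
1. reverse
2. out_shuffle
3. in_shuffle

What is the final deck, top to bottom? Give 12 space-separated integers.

After op 1 (reverse): [1 11 2 6 7 0 8 9 4 10 5 3]
After op 2 (out_shuffle): [1 8 11 9 2 4 6 10 7 5 0 3]
After op 3 (in_shuffle): [6 1 10 8 7 11 5 9 0 2 3 4]

Answer: 6 1 10 8 7 11 5 9 0 2 3 4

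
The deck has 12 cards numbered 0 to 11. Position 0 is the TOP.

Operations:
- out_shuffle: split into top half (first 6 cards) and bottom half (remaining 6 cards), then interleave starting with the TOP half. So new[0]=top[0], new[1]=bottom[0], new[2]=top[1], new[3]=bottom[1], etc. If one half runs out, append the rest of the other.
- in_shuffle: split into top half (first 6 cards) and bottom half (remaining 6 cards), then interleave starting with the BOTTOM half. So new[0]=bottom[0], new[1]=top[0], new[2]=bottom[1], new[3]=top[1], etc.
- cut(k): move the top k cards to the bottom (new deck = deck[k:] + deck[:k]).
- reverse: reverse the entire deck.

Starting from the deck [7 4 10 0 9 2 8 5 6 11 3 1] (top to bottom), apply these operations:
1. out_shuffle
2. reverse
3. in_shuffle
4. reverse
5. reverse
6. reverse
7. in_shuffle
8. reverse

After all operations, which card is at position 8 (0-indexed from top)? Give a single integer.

Answer: 7

Derivation:
After op 1 (out_shuffle): [7 8 4 5 10 6 0 11 9 3 2 1]
After op 2 (reverse): [1 2 3 9 11 0 6 10 5 4 8 7]
After op 3 (in_shuffle): [6 1 10 2 5 3 4 9 8 11 7 0]
After op 4 (reverse): [0 7 11 8 9 4 3 5 2 10 1 6]
After op 5 (reverse): [6 1 10 2 5 3 4 9 8 11 7 0]
After op 6 (reverse): [0 7 11 8 9 4 3 5 2 10 1 6]
After op 7 (in_shuffle): [3 0 5 7 2 11 10 8 1 9 6 4]
After op 8 (reverse): [4 6 9 1 8 10 11 2 7 5 0 3]
Position 8: card 7.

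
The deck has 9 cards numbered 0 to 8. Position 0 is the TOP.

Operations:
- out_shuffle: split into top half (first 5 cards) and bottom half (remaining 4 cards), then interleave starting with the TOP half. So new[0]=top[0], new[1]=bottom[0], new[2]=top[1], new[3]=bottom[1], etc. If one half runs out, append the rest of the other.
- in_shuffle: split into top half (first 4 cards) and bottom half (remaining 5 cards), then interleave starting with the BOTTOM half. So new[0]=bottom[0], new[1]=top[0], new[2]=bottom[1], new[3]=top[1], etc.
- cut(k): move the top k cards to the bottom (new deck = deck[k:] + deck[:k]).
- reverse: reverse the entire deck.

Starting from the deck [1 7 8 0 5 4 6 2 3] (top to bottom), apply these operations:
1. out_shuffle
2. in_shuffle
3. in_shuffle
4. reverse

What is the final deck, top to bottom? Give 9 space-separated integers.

After op 1 (out_shuffle): [1 4 7 6 8 2 0 3 5]
After op 2 (in_shuffle): [8 1 2 4 0 7 3 6 5]
After op 3 (in_shuffle): [0 8 7 1 3 2 6 4 5]
After op 4 (reverse): [5 4 6 2 3 1 7 8 0]

Answer: 5 4 6 2 3 1 7 8 0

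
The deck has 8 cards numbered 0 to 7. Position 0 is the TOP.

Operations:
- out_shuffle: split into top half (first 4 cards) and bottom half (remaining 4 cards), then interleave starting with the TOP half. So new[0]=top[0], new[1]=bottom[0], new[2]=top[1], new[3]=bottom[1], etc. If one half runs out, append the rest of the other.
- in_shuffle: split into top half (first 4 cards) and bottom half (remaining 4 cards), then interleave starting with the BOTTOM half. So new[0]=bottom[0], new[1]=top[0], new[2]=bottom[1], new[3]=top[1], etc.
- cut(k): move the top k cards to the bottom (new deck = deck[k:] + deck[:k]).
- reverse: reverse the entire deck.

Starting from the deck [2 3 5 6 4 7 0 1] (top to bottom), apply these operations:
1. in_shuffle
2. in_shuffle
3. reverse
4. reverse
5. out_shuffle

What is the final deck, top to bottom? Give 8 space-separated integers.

After op 1 (in_shuffle): [4 2 7 3 0 5 1 6]
After op 2 (in_shuffle): [0 4 5 2 1 7 6 3]
After op 3 (reverse): [3 6 7 1 2 5 4 0]
After op 4 (reverse): [0 4 5 2 1 7 6 3]
After op 5 (out_shuffle): [0 1 4 7 5 6 2 3]

Answer: 0 1 4 7 5 6 2 3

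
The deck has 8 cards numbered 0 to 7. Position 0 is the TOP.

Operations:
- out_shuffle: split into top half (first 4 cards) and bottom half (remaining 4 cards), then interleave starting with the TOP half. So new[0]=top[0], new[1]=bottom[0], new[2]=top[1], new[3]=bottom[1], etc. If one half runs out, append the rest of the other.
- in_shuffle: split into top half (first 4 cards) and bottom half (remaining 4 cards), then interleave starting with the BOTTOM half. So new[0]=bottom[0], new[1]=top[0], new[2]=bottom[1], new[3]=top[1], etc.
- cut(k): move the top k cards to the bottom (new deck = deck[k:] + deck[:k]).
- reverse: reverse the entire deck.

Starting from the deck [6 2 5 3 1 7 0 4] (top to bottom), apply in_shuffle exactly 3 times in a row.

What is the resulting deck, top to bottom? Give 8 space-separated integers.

After op 1 (in_shuffle): [1 6 7 2 0 5 4 3]
After op 2 (in_shuffle): [0 1 5 6 4 7 3 2]
After op 3 (in_shuffle): [4 0 7 1 3 5 2 6]

Answer: 4 0 7 1 3 5 2 6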